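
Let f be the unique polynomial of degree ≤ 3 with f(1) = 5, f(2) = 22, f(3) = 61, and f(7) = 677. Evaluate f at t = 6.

430

Using the Lagrange interpolation formula with nodes 1, 2, 3, 7:
  L_0(t) = (t - 2)(t - 3)(t - 7) / -12
  L_1(t) = (t - 1)(t - 3)(t - 7) / 5
  L_2(t) = (t - 1)(t - 2)(t - 7) / -8
  L_3(t) = (t - 1)(t - 2)(t - 3) / 120
Then f(t) = 5·L_0(t) + 22·L_1(t) + 61·L_2(t) + 677·L_3(t).
Expanding and collecting terms gives f(t) = 2t³ - t² + 6t - 2.
Evaluating at t = 6: f(6) = 430.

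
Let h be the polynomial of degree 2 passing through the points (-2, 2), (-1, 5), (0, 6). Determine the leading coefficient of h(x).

Write h(x) = ax^2 + bx + c. Substituting each data point gives a linear system:
  4a - 2b + c = 2
  a - b + c = 5
  c = 6
Solving the system yields a = -1, b = 0, c = 6.
So h(x) = -x² + 6.
The leading coefficient is -1.

-1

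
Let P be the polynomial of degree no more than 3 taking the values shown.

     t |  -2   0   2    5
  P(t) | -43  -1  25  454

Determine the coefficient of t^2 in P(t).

-2

Write P(t) = at^3 + bt^2 + ct + d. Substituting each data point gives a linear system:
  -8a + 4b - 2c + d = -43
  d = -1
  8a + 4b + 2c + d = 25
  125a + 25b + 5c + d = 454
Solving the system yields a = 4, b = -2, c = 1, d = -1.
So P(t) = 4t^3 - 2t^2 + t - 1.
The coefficient of t^2 is -2.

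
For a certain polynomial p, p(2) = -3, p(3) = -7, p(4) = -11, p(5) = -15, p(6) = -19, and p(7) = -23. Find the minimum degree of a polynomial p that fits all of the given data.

Forward differences of the values at n = 2, 3, 4, 5, 6, 7:
  p  : -3  -7  -11  -15  -19  -23
  Δ  : -4  -4  -4  -4  -4
  Δ^2: 0  0  0  0
  Δ^3: 0  0  0
  Δ^4: 0  0
  Δ^5: 0
The first differences are constant (-4) and nonzero, while all higher differences vanish, so the minimal degree is 1.

1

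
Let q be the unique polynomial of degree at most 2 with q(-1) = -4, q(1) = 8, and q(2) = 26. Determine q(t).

q(t) = 4t^2 + 6t - 2

Write q(t) = at^2 + bt + c. Substituting each data point gives a linear system:
  a - b + c = -4
  a + b + c = 8
  4a + 2b + c = 26
Solving the system yields a = 4, b = 6, c = -2.
So q(t) = 4t² + 6t - 2.
Check: q(1) = 8. ✓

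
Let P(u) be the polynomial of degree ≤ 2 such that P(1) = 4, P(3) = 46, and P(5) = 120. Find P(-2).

1

Write P(u) = au^2 + bu + c. Substituting each data point gives a linear system:
  a + b + c = 4
  9a + 3b + c = 46
  25a + 5b + c = 120
Solving the system yields a = 4, b = 5, c = -5.
So P(u) = 4u^2 + 5u - 5.
Then P(-2) = 1.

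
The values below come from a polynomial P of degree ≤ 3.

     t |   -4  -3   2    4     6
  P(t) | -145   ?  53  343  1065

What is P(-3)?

The 4 known points determine the degree-3 polynomial uniquely.
Write P(t) = at^3 + bt^2 + ct + d. Substituting each data point gives a linear system:
  -64a + 16b - 4c + d = -145
  8a + 4b + 2c + d = 53
  64a + 16b + 4c + d = 343
  216a + 36b + 6c + d = 1065
Solving the system yields a = 4, b = 6, c = -3, d = 3.
So P(t) = 4t³ + 6t² - 3t + 3.
Then P(-3) = -42.

-42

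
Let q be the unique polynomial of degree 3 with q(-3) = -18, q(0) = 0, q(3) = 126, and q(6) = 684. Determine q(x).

Write q(x) = ax^3 + bx^2 + cx + d. Substituting each data point gives a linear system:
  -27a + 9b - 3c + d = -18
  d = 0
  27a + 9b + 3c + d = 126
  216a + 36b + 6c + d = 684
Solving the system yields a = 2, b = 6, c = 6, d = 0.
So q(x) = 2x³ + 6x² + 6x.
Check: q(-3) = -18. ✓

q(x) = 2x^3 + 6x^2 + 6x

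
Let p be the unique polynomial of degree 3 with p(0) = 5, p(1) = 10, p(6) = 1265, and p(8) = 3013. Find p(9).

Using the Lagrange interpolation formula with nodes 0, 1, 6, 8:
  L_0(n) = (n - 1)(n - 6)(n - 8) / -48
  L_1(n) = n(n - 6)(n - 8) / 35
  L_2(n) = n(n - 1)(n - 8) / -60
  L_3(n) = n(n - 1)(n - 6) / 112
Then p(n) = 5·L_0(n) + 10·L_1(n) + 1265·L_2(n) + 3013·L_3(n).
Expanding and collecting terms gives p(n) = 6n³ - n² + 5.
Evaluating at n = 9: p(9) = 4298.

4298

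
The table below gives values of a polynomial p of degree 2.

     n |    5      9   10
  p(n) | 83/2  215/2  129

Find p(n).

Write p(n) = an^2 + bn + c. Substituting each data point gives a linear system:
  25a + 5b + c = 83/2
  81a + 9b + c = 215/2
  100a + 10b + c = 129
Solving the system yields a = 1, b = 5/2, c = 4.
So p(n) = n² + (5/2)n + 4.
Check: p(5) = 83/2. ✓

p(n) = n^2 + (5/2)n + 4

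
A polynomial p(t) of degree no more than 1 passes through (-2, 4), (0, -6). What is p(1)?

-11

Write p(t) = at + b. Substituting each data point gives a linear system:
  -2a + b = 4
  b = -6
Solving the system yields a = -5, b = -6.
So p(t) = -5t - 6.
Then p(1) = -11.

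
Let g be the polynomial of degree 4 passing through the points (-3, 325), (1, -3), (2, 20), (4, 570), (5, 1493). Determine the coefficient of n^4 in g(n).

Write g(n) = an^4 + bn^3 + cn^2 + dn + e. Substituting each data point gives a linear system:
  81a - 27b + 9c - 3d + e = 325
  a + b + c + d + e = -3
  16a + 8b + 4c + 2d + e = 20
  256a + 64b + 16c + 4d + e = 570
  625a + 125b + 25c + 5d + e = 1493
Solving the system yields a = 3, b = -3, c = 0, d = -1, e = -2.
So g(n) = 3n⁴ - 3n³ - n - 2.
The leading coefficient is 3.

3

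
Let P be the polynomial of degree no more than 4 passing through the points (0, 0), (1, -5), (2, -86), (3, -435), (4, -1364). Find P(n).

P(n) = -5n^4 - 2n^3 + 3n^2 - n

Write P(n) = an^4 + bn^3 + cn^2 + dn + e. Substituting each data point gives a linear system:
  e = 0
  a + b + c + d + e = -5
  16a + 8b + 4c + 2d + e = -86
  81a + 27b + 9c + 3d + e = -435
  256a + 64b + 16c + 4d + e = -1364
Solving the system yields a = -5, b = -2, c = 3, d = -1, e = 0.
So P(n) = -5n⁴ - 2n³ + 3n² - n.
Check: P(3) = -435. ✓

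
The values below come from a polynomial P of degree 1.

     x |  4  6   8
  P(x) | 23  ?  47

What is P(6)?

On equispaced nodes a degree-1 polynomial has vanishing second forward difference, so
  P(4) - 2·P(6) + P(8) = 0.
Substituting the known values and solving for P(6):
  -2·P(6) = -70
  P(6) = 35.

35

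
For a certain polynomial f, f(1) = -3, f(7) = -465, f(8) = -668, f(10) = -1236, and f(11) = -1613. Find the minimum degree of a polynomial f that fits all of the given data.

Divided differences on the nodes 1, 7, 8, 10, 11:
  order 0: -3  -465  -668  -1236  -1613
  order 1: -77  -203  -284  -377
  order 2: -18  -27  -31
  order 3: -1  -1
  order 4: 0
The order-3 divided differences are all -1 (nonzero) and every higher order vanishes, so the data lies on a polynomial of degree exactly 3.

3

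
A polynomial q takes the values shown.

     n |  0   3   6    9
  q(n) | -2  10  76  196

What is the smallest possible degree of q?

2

Forward differences of the values at n = 0, 3, 6, 9:
  q  : -2  10  76  196
  Δ  : 12  66  120
  Δ^2: 54  54
  Δ^3: 0
The second differences are constant (54) and nonzero, while all higher differences vanish, so the minimal degree is 2.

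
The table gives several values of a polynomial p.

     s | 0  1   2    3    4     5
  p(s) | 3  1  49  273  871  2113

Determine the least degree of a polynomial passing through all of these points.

4

Forward differences of the values at s = 0, 1, 2, 3, 4, 5:
  p  : 3  1  49  273  871  2113
  Δ  : -2  48  224  598  1242
  Δ^2: 50  176  374  644
  Δ^3: 126  198  270
  Δ^4: 72  72
  Δ^5: 0
The fourth differences are constant (72) and nonzero, while all higher differences vanish, so the minimal degree is 4.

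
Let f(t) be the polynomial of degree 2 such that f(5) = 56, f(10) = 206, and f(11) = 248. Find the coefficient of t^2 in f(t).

Write f(t) = at^2 + bt + c. Substituting each data point gives a linear system:
  25a + 5b + c = 56
  100a + 10b + c = 206
  121a + 11b + c = 248
Solving the system yields a = 2, b = 0, c = 6.
So f(t) = 2t^2 + 6.
The leading coefficient is 2.

2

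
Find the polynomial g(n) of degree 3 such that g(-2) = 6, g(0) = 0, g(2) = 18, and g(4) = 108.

g(n) = n^3 + 3n^2 - n

Using the Lagrange interpolation formula with nodes -2, 0, 2, 4:
  L_0(n) = n(n - 2)(n - 4) / -48
  L_1(n) = (n + 2)(n - 2)(n - 4) / 16
  L_2(n) = (n + 2)n(n - 4) / -16
  L_3(n) = (n + 2)n(n - 2) / 48
Then g(n) = 6·L_0(n) + 0·L_1(n) + 18·L_2(n) + 108·L_3(n).
Expanding and collecting terms gives g(n) = n³ + 3n² - n.
Check: g(2) = 18. ✓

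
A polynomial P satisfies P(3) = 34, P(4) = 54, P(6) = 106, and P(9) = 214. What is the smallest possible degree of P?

2

Divided differences on the nodes 3, 4, 6, 9:
  order 0: 34  54  106  214
  order 1: 20  26  36
  order 2: 2  2
  order 3: 0
The order-2 divided differences are all 2 (nonzero) and every higher order vanishes, so the data lies on a polynomial of degree exactly 2.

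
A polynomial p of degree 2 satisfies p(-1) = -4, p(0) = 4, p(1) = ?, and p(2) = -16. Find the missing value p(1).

0

The 3 known points determine the degree-2 polynomial uniquely.
Write p(u) = au^2 + bu + c. Substituting each data point gives a linear system:
  a - b + c = -4
  c = 4
  4a + 2b + c = -16
Solving the system yields a = -6, b = 2, c = 4.
So p(u) = -6u² + 2u + 4.
Then p(1) = 0.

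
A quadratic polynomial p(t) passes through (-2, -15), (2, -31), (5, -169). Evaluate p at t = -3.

Using the Lagrange interpolation formula with nodes -2, 2, 5:
  L_0(t) = (t - 2)(t - 5) / 28
  L_1(t) = (t + 2)(t - 5) / -12
  L_2(t) = (t + 2)(t - 2) / 21
Then p(t) = -15·L_0(t) - 31·L_1(t) - 169·L_2(t).
Expanding and collecting terms gives p(t) = -6t^2 - 4t + 1.
Evaluating at t = -3: p(-3) = -41.

-41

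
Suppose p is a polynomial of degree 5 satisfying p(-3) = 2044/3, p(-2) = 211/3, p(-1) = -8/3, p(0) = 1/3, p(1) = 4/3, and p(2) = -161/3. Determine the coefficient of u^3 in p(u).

Write p(u) = au^5 + bu^4 + cu^3 + du^2 + eu + k. Substituting each data point gives a linear system:
  -243a + 81b - 27c + 9d - 3e + k = 2044/3
  -32a + 16b - 8c + 4d - 2e + k = 211/3
  -a + b - c + d - e + k = -8/3
  k = 1/3
  a + b + c + d + e + k = 4/3
  32a + 16b + 8c + 4d + 2e + k = -161/3
Solving the system yields a = -3, b = 1, c = 4, d = -2, e = 1, k = 1/3.
So p(u) = -3u⁵ + u⁴ + 4u³ - 2u² + u + 1/3.
The coefficient of u^3 is 4.

4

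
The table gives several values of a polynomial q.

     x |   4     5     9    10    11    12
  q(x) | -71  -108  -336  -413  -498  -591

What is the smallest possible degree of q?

Divided differences on the nodes 4, 5, 9, 10, 11, 12:
  order 0: -71  -108  -336  -413  -498  -591
  order 1: -37  -57  -77  -85  -93
  order 2: -4  -4  -4  -4
  order 3: 0  0  0
  order 4: 0  0
  order 5: 0
The order-2 divided differences are all -4 (nonzero) and every higher order vanishes, so the data lies on a polynomial of degree exactly 2.

2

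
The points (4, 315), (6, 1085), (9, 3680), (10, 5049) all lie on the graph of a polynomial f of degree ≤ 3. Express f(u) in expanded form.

f(u) = 5u^3 + u^2 - 5u - 1

Using the Lagrange interpolation formula with nodes 4, 6, 9, 10:
  L_0(u) = (u - 6)(u - 9)(u - 10) / -60
  L_1(u) = (u - 4)(u - 9)(u - 10) / 24
  L_2(u) = (u - 4)(u - 6)(u - 10) / -15
  L_3(u) = (u - 4)(u - 6)(u - 9) / 24
Then f(u) = 315·L_0(u) + 1085·L_1(u) + 3680·L_2(u) + 5049·L_3(u).
Expanding and collecting terms gives f(u) = 5u^3 + u^2 - 5u - 1.
Check: f(10) = 5049. ✓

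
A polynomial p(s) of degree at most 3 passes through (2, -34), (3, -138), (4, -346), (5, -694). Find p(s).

p(s) = -6s^3 + 2s^2 + 6

Write p(s) = as^3 + bs^2 + cs + d. Substituting each data point gives a linear system:
  8a + 4b + 2c + d = -34
  27a + 9b + 3c + d = -138
  64a + 16b + 4c + d = -346
  125a + 25b + 5c + d = -694
Solving the system yields a = -6, b = 2, c = 0, d = 6.
So p(s) = -6s^3 + 2s^2 + 6.
Check: p(3) = -138. ✓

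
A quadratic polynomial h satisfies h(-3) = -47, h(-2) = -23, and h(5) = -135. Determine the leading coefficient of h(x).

Write h(x) = ax^2 + bx + c. Substituting each data point gives a linear system:
  9a - 3b + c = -47
  4a - 2b + c = -23
  25a + 5b + c = -135
Solving the system yields a = -5, b = -1, c = -5.
So h(x) = -5x^2 - x - 5.
The leading coefficient is -5.

-5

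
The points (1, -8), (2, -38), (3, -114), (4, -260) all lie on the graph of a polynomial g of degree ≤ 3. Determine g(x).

Using the Lagrange interpolation formula with nodes 1, 2, 3, 4:
  L_0(x) = (x - 2)(x - 3)(x - 4) / -6
  L_1(x) = (x - 1)(x - 3)(x - 4) / 2
  L_2(x) = (x - 1)(x - 2)(x - 4) / -2
  L_3(x) = (x - 1)(x - 2)(x - 3) / 6
Then g(x) = -8·L_0(x) - 38·L_1(x) - 114·L_2(x) - 260·L_3(x).
Expanding and collecting terms gives g(x) = -4x³ + x² - 5x.
Check: g(2) = -38. ✓

g(x) = -4x^3 + x^2 - 5x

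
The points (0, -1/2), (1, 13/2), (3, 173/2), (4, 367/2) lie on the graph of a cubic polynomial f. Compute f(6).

1103/2

Write f(s) = as^3 + bs^2 + cs + d. Substituting each data point gives a linear system:
  d = -1/2
  a + b + c + d = 13/2
  27a + 9b + 3c + d = 173/2
  64a + 16b + 4c + d = 367/2
Solving the system yields a = 2, b = 3, c = 2, d = -1/2.
So f(s) = 2s³ + 3s² + 2s - 1/2.
Then f(6) = 1103/2.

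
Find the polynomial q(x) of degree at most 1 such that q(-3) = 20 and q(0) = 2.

q(x) = -6x + 2

Using the Lagrange interpolation formula with nodes -3, 0:
  L_0(x) = x / -3
  L_1(x) = (x + 3) / 3
Then q(x) = 20·L_0(x) + 2·L_1(x).
Expanding and collecting terms gives q(x) = -6x + 2.
Check: q(0) = 2. ✓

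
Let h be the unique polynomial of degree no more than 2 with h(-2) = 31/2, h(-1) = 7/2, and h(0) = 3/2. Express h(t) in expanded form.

Using the Lagrange interpolation formula with nodes -2, -1, 0:
  L_0(t) = (t + 1)t / 2
  L_1(t) = (t + 2)t / -1
  L_2(t) = (t + 2)(t + 1) / 2
Then h(t) = 31/2·L_0(t) + 7/2·L_1(t) + 3/2·L_2(t).
Expanding and collecting terms gives h(t) = 5t² + 3t + 3/2.
Check: h(0) = 3/2. ✓

h(t) = 5t^2 + 3t + 3/2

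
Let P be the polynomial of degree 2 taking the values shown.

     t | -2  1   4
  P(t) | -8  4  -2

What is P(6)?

Using the Lagrange interpolation formula with nodes -2, 1, 4:
  L_0(t) = (t - 1)(t - 4) / 18
  L_1(t) = (t + 2)(t - 4) / -9
  L_2(t) = (t + 2)(t - 1) / 18
Then P(t) = -8·L_0(t) + 4·L_1(t) - 2·L_2(t).
Expanding and collecting terms gives P(t) = -t^2 + 3t + 2.
Evaluating at t = 6: P(6) = -16.

-16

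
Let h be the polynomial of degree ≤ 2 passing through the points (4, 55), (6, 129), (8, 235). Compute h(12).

543

Write h(u) = au^2 + bu + c. Substituting each data point gives a linear system:
  16a + 4b + c = 55
  36a + 6b + c = 129
  64a + 8b + c = 235
Solving the system yields a = 4, b = -3, c = 3.
So h(u) = 4u^2 - 3u + 3.
Then h(12) = 543.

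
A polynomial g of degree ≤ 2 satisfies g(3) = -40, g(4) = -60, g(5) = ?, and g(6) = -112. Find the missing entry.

On equispaced nodes a degree-2 polynomial has vanishing third forward difference, so
  - g(3) + 3·g(4) - 3·g(5) + g(6) = 0.
Substituting the known values and solving for g(5):
  -3·g(5) = 252
  g(5) = -84.

-84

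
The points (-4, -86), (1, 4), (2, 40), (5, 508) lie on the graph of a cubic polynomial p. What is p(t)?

p(t) = 3t^3 + 6t^2 - 3t - 2

Using the Lagrange interpolation formula with nodes -4, 1, 2, 5:
  L_0(t) = (t - 1)(t - 2)(t - 5) / -270
  L_1(t) = (t + 4)(t - 2)(t - 5) / 20
  L_2(t) = (t + 4)(t - 1)(t - 5) / -18
  L_3(t) = (t + 4)(t - 1)(t - 2) / 108
Then p(t) = -86·L_0(t) + 4·L_1(t) + 40·L_2(t) + 508·L_3(t).
Expanding and collecting terms gives p(t) = 3t³ + 6t² - 3t - 2.
Check: p(2) = 40. ✓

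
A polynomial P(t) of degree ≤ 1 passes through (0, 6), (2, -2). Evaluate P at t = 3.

Write P(t) = at + b. Substituting each data point gives a linear system:
  b = 6
  2a + b = -2
Solving the system yields a = -4, b = 6.
So P(t) = -4t + 6.
Then P(3) = -6.

-6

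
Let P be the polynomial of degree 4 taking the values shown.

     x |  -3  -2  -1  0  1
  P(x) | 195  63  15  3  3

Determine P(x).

Write P(x) = ax^4 + bx^3 + cx^2 + dx + e. Substituting each data point gives a linear system:
  81a - 27b + 9c - 3d + e = 195
  16a - 8b + 4c - 2d + e = 63
  a - b + c - d + e = 15
  e = 3
  a + b + c + d + e = 3
Solving the system yields a = 1, b = -2, c = 5, d = -4, e = 3.
So P(x) = x^4 - 2x^3 + 5x^2 - 4x + 3.
Check: P(-3) = 195. ✓

P(x) = x^4 - 2x^3 + 5x^2 - 4x + 3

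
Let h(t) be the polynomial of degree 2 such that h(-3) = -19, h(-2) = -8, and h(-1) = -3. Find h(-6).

Using the Lagrange interpolation formula with nodes -3, -2, -1:
  L_0(t) = (t + 2)(t + 1) / 2
  L_1(t) = (t + 3)(t + 1) / -1
  L_2(t) = (t + 3)(t + 2) / 2
Then h(t) = -19·L_0(t) - 8·L_1(t) - 3·L_2(t).
Expanding and collecting terms gives h(t) = -3t² - 4t - 4.
Evaluating at t = -6: h(-6) = -88.

-88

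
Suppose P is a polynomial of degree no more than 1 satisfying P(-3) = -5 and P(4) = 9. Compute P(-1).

Using the Lagrange interpolation formula with nodes -3, 4:
  L_0(t) = (t - 4) / -7
  L_1(t) = (t + 3) / 7
Then P(t) = -5·L_0(t) + 9·L_1(t).
Expanding and collecting terms gives P(t) = 2t + 1.
Evaluating at t = -1: P(-1) = -1.

-1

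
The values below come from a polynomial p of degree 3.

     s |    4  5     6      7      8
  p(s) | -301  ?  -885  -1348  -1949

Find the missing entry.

-542

On equispaced nodes a degree-3 polynomial has vanishing fourth forward difference, so
  p(4) - 4·p(5) + 6·p(6) - 4·p(7) + p(8) = 0.
Substituting the known values and solving for p(5):
  -4·p(5) = 2168
  p(5) = -542.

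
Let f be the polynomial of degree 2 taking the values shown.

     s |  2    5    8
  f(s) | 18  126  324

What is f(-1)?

0

Write f(s) = as^2 + bs + c. Substituting each data point gives a linear system:
  4a + 2b + c = 18
  25a + 5b + c = 126
  64a + 8b + c = 324
Solving the system yields a = 5, b = 1, c = -4.
So f(s) = 5s² + s - 4.
Then f(-1) = 0.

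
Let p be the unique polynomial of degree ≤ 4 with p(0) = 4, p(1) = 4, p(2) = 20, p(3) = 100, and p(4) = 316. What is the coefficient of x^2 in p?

Write p(x) = ax^4 + bx^3 + cx^2 + dx + e. Substituting each data point gives a linear system:
  e = 4
  a + b + c + d + e = 4
  16a + 8b + 4c + 2d + e = 20
  81a + 27b + 9c + 3d + e = 100
  256a + 64b + 16c + 4d + e = 316
Solving the system yields a = 1, b = 2, c = -5, d = 2, e = 4.
So p(x) = x^4 + 2x^3 - 5x^2 + 2x + 4.
The coefficient of x^2 is -5.

-5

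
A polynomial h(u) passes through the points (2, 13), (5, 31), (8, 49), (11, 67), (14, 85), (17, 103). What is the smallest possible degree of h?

1

Forward differences of the values at u = 2, 5, 8, 11, 14, 17:
  h  : 13  31  49  67  85  103
  Δ  : 18  18  18  18  18
  Δ^2: 0  0  0  0
  Δ^3: 0  0  0
  Δ^4: 0  0
  Δ^5: 0
The first differences are constant (18) and nonzero, while all higher differences vanish, so the minimal degree is 1.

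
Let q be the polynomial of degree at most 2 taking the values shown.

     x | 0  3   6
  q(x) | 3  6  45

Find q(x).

Write q(x) = ax^2 + bx + c. Substituting each data point gives a linear system:
  c = 3
  9a + 3b + c = 6
  36a + 6b + c = 45
Solving the system yields a = 2, b = -5, c = 3.
So q(x) = 2x² - 5x + 3.
Check: q(3) = 6. ✓

q(x) = 2x^2 - 5x + 3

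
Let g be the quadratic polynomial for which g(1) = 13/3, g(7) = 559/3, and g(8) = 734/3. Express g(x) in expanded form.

Using the Lagrange interpolation formula with nodes 1, 7, 8:
  L_0(x) = (x - 7)(x - 8) / 42
  L_1(x) = (x - 1)(x - 8) / -6
  L_2(x) = (x - 1)(x - 7) / 7
Then g(x) = 13/3·L_0(x) + 559/3·L_1(x) + 734/3·L_2(x).
Expanding and collecting terms gives g(x) = 4x^2 - (5/3)x + 2.
Check: g(1) = 13/3. ✓

g(x) = 4x^2 - (5/3)x + 2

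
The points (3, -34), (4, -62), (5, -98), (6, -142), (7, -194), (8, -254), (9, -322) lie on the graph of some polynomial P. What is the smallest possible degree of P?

2

Forward differences of the values at t = 3, 4, 5, 6, 7, 8, 9:
  P  : -34  -62  -98  -142  -194  -254  -322
  Δ  : -28  -36  -44  -52  -60  -68
  Δ^2: -8  -8  -8  -8  -8
  Δ^3: 0  0  0  0
  Δ^4: 0  0  0
  Δ^5: 0  0
  Δ^6: 0
The second differences are constant (-8) and nonzero, while all higher differences vanish, so the minimal degree is 2.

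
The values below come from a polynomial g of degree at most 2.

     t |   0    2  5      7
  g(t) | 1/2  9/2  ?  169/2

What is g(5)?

The 3 known points determine the degree-2 polynomial uniquely.
Write g(t) = at^2 + bt + c. Substituting each data point gives a linear system:
  c = 1/2
  4a + 2b + c = 9/2
  49a + 7b + c = 169/2
Solving the system yields a = 2, b = -2, c = 1/2.
So g(t) = 2t^2 - 2t + 1/2.
Then g(5) = 81/2.

81/2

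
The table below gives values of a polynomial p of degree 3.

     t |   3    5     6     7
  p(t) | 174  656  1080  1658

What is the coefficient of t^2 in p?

Write p(t) = at^3 + bt^2 + ct + d. Substituting each data point gives a linear system:
  27a + 9b + 3c + d = 174
  125a + 25b + 5c + d = 656
  216a + 36b + 6c + d = 1080
  343a + 49b + 7c + d = 1658
Solving the system yields a = 4, b = 5, c = 5, d = 6.
So p(t) = 4t³ + 5t² + 5t + 6.
The coefficient of t^2 is 5.

5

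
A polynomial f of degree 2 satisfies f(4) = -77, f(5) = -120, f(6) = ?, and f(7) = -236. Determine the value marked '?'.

-173

On equispaced nodes a degree-2 polynomial has vanishing third forward difference, so
  - f(4) + 3·f(5) - 3·f(6) + f(7) = 0.
Substituting the known values and solving for f(6):
  -3·f(6) = 519
  f(6) = -173.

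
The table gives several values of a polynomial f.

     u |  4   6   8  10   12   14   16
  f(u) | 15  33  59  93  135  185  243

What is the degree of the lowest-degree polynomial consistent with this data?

Forward differences of the values at u = 4, 6, 8, 10, 12, 14, 16:
  f  : 15  33  59  93  135  185  243
  Δ  : 18  26  34  42  50  58
  Δ^2: 8  8  8  8  8
  Δ^3: 0  0  0  0
  Δ^4: 0  0  0
  Δ^5: 0  0
  Δ^6: 0
The second differences are constant (8) and nonzero, while all higher differences vanish, so the minimal degree is 2.

2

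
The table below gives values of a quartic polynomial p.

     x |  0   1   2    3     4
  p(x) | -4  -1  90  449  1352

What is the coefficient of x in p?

Write p(x) = ax^4 + bx^3 + cx^2 + dx + e. Substituting each data point gives a linear system:
  e = -4
  a + b + c + d + e = -1
  16a + 8b + 4c + 2d + e = 90
  81a + 27b + 9c + 3d + e = 449
  256a + 64b + 16c + 4d + e = 1352
Solving the system yields a = 4, b = 6, c = -2, d = -5, e = -4.
So p(x) = 4x⁴ + 6x³ - 2x² - 5x - 4.
The coefficient of x is -5.

-5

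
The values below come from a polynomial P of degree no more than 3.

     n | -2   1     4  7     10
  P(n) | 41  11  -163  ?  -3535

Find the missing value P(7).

On equispaced nodes a degree-3 polynomial has vanishing fourth forward difference, so
  P(-2) - 4·P(1) + 6·P(4) - 4·P(7) + P(10) = 0.
Substituting the known values and solving for P(7):
  -4·P(7) = 4516
  P(7) = -1129.

-1129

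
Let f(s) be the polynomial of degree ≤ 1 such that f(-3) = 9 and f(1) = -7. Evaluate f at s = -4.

Write f(s) = as + b. Substituting each data point gives a linear system:
  -3a + b = 9
  a + b = -7
Solving the system yields a = -4, b = -3.
So f(s) = -4s - 3.
Then f(-4) = 13.

13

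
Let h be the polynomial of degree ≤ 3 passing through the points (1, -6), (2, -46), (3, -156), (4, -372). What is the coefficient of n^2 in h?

1

Write h(n) = an^3 + bn^2 + cn + d. Substituting each data point gives a linear system:
  a + b + c + d = -6
  8a + 4b + 2c + d = -46
  27a + 9b + 3c + d = -156
  64a + 16b + 4c + d = -372
Solving the system yields a = -6, b = 1, c = -1, d = 0.
So h(n) = -6n³ + n² - n.
The coefficient of n^2 is 1.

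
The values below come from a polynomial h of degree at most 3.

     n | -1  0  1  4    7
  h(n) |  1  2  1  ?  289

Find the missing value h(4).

The 4 known points determine the degree-3 polynomial uniquely.
Write h(n) = an^3 + bn^2 + cn + d. Substituting each data point gives a linear system:
  -a + b - c + d = 1
  d = 2
  a + b + c + d = 1
  343a + 49b + 7c + d = 289
Solving the system yields a = 1, b = -1, c = -1, d = 2.
So h(n) = n^3 - n^2 - n + 2.
Then h(4) = 46.

46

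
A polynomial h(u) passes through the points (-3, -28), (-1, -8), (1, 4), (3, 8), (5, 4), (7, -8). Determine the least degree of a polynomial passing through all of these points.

Forward differences of the values at u = -3, -1, 1, 3, 5, 7:
  h  : -28  -8  4  8  4  -8
  Δ  : 20  12  4  -4  -12
  Δ^2: -8  -8  -8  -8
  Δ^3: 0  0  0
  Δ^4: 0  0
  Δ^5: 0
The second differences are constant (-8) and nonzero, while all higher differences vanish, so the minimal degree is 2.

2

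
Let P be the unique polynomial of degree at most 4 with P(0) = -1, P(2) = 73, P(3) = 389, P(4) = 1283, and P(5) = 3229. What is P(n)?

Using the Lagrange interpolation formula with nodes 0, 2, 3, 4, 5:
  L_0(n) = (n - 2)(n - 3)(n - 4)(n - 5) / 120
  L_1(n) = n(n - 3)(n - 4)(n - 5) / -12
  L_2(n) = n(n - 2)(n - 4)(n - 5) / 6
  L_3(n) = n(n - 2)(n - 3)(n - 5) / -8
  L_4(n) = n(n - 2)(n - 3)(n - 4) / 30
Then P(n) = -1·L_0(n) + 73·L_1(n) + 389·L_2(n) + 1283·L_3(n) + 3229·L_4(n).
Expanding and collecting terms gives P(n) = 6n^4 - 5n^3 + 4n^2 + n - 1.
Check: P(2) = 73. ✓

P(n) = 6n^4 - 5n^3 + 4n^2 + n - 1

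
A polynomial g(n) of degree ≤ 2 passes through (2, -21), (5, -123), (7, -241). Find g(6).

-177

Write g(n) = an^2 + bn + c. Substituting each data point gives a linear system:
  4a + 2b + c = -21
  25a + 5b + c = -123
  49a + 7b + c = -241
Solving the system yields a = -5, b = 1, c = -3.
So g(n) = -5n^2 + n - 3.
Then g(6) = -177.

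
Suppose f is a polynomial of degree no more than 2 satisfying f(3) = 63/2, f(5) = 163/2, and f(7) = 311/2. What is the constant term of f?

Write f(s) = as^2 + bs + c. Substituting each data point gives a linear system:
  9a + 3b + c = 63/2
  25a + 5b + c = 163/2
  49a + 7b + c = 311/2
Solving the system yields a = 3, b = 1, c = 3/2.
So f(s) = 3s² + s + 3/2.
The constant term is 3/2.

3/2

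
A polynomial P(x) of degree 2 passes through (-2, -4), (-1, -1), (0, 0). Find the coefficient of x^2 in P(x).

-1

Write P(x) = ax^2 + bx + c. Substituting each data point gives a linear system:
  4a - 2b + c = -4
  a - b + c = -1
  c = 0
Solving the system yields a = -1, b = 0, c = 0.
So P(x) = -x^2.
The leading coefficient is -1.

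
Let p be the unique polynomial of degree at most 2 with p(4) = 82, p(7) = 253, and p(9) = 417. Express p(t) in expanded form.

Using the Lagrange interpolation formula with nodes 4, 7, 9:
  L_0(t) = (t - 7)(t - 9) / 15
  L_1(t) = (t - 4)(t - 9) / -6
  L_2(t) = (t - 4)(t - 7) / 10
Then p(t) = 82·L_0(t) + 253·L_1(t) + 417·L_2(t).
Expanding and collecting terms gives p(t) = 5t² + 2t - 6.
Check: p(4) = 82. ✓

p(t) = 5t^2 + 2t - 6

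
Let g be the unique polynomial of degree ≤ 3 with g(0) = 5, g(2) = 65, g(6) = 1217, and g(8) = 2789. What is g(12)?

9125

Write g(u) = au^3 + bu^2 + cu + d. Substituting each data point gives a linear system:
  d = 5
  8a + 4b + 2c + d = 65
  216a + 36b + 6c + d = 1217
  512a + 64b + 8c + d = 2789
Solving the system yields a = 5, b = 3, c = 4, d = 5.
So g(u) = 5u³ + 3u² + 4u + 5.
Then g(12) = 9125.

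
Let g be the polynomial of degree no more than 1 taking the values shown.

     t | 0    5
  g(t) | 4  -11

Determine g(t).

Write g(t) = at + b. Substituting each data point gives a linear system:
  b = 4
  5a + b = -11
Solving the system yields a = -3, b = 4.
So g(t) = -3t + 4.
Check: g(5) = -11. ✓

g(t) = -3t + 4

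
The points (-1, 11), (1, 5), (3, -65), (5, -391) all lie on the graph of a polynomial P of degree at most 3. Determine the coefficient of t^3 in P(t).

Write P(t) = at^3 + bt^2 + ct + d. Substituting each data point gives a linear system:
  -a + b - c + d = 11
  a + b + c + d = 5
  27a + 9b + 3c + d = -65
  125a + 25b + 5c + d = -391
Solving the system yields a = -4, b = 4, c = 1, d = 4.
So P(t) = -4t^3 + 4t^2 + t + 4.
The leading coefficient is -4.

-4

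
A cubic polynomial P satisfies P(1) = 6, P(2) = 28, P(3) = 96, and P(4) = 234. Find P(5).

Using the Lagrange interpolation formula with nodes 1, 2, 3, 4:
  L_0(t) = (t - 2)(t - 3)(t - 4) / -6
  L_1(t) = (t - 1)(t - 3)(t - 4) / 2
  L_2(t) = (t - 1)(t - 2)(t - 4) / -2
  L_3(t) = (t - 1)(t - 2)(t - 3) / 6
Then P(t) = 6·L_0(t) + 28·L_1(t) + 96·L_2(t) + 234·L_3(t).
Expanding and collecting terms gives P(t) = 4t^3 - t^2 - 3t + 6.
Evaluating at t = 5: P(5) = 466.

466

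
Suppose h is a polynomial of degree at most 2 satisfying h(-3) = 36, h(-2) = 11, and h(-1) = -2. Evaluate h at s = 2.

Using the Lagrange interpolation formula with nodes -3, -2, -1:
  L_0(s) = (s + 2)(s + 1) / 2
  L_1(s) = (s + 3)(s + 1) / -1
  L_2(s) = (s + 3)(s + 2) / 2
Then h(s) = 36·L_0(s) + 11·L_1(s) - 2·L_2(s).
Expanding and collecting terms gives h(s) = 6s² + 5s - 3.
Evaluating at s = 2: h(2) = 31.

31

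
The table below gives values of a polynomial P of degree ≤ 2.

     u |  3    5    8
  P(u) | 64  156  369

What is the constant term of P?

1

Write P(u) = au^2 + bu + c. Substituting each data point gives a linear system:
  9a + 3b + c = 64
  25a + 5b + c = 156
  64a + 8b + c = 369
Solving the system yields a = 5, b = 6, c = 1.
So P(u) = 5u^2 + 6u + 1.
The constant term is 1.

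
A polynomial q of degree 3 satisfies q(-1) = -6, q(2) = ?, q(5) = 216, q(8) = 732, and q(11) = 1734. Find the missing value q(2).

24

The 4 known points determine the degree-3 polynomial uniquely.
Write q(u) = au^3 + bu^2 + cu + d. Substituting each data point gives a linear system:
  -a + b - c + d = -6
  125a + 25b + 5c + d = 216
  512a + 64b + 8c + d = 732
  1331a + 121b + 11c + d = 1734
Solving the system yields a = 1, b = 3, c = 4, d = -4.
So q(u) = u^3 + 3u^2 + 4u - 4.
Then q(2) = 24.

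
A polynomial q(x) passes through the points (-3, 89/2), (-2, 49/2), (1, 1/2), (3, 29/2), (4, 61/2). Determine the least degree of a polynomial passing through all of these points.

Divided differences on the nodes -3, -2, 1, 3, 4:
  order 0: 89/2  49/2  1/2  29/2  61/2
  order 1: -20  -8  7  16
  order 2: 3  3  3
  order 3: 0  0
  order 4: 0
The order-2 divided differences are all 3 (nonzero) and every higher order vanishes, so the data lies on a polynomial of degree exactly 2.

2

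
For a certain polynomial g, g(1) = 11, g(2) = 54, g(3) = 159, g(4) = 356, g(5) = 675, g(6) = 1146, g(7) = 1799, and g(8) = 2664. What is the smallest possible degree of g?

3

Forward differences of the values at x = 1, 2, 3, 4, 5, 6, 7, 8:
  g  : 11  54  159  356  675  1146  1799  2664
  Δ  : 43  105  197  319  471  653  865
  Δ^2: 62  92  122  152  182  212
  Δ^3: 30  30  30  30  30
  Δ^4: 0  0  0  0
  Δ^5: 0  0  0
  Δ^6: 0  0
  Δ^7: 0
The third differences are constant (30) and nonzero, while all higher differences vanish, so the minimal degree is 3.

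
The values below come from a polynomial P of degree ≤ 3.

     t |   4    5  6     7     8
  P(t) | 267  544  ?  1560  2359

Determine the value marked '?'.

On equispaced nodes a degree-3 polynomial has vanishing fourth forward difference, so
  P(4) - 4·P(5) + 6·P(6) - 4·P(7) + P(8) = 0.
Substituting the known values and solving for P(6):
  6·P(6) = 5790
  P(6) = 965.

965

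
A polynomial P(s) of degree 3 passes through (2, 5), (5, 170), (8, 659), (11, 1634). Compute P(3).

34

Write P(s) = as^3 + bs^2 + cs + d. Substituting each data point gives a linear system:
  8a + 4b + 2c + d = 5
  125a + 25b + 5c + d = 170
  512a + 64b + 8c + d = 659
  1331a + 121b + 11c + d = 1634
Solving the system yields a = 1, b = 3, c = -5, d = -5.
So P(s) = s^3 + 3s^2 - 5s - 5.
Then P(3) = 34.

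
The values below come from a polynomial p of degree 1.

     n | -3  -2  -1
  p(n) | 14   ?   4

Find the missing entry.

9

On equispaced nodes a degree-1 polynomial has vanishing second forward difference, so
  p(-3) - 2·p(-2) + p(-1) = 0.
Substituting the known values and solving for p(-2):
  -2·p(-2) = -18
  p(-2) = 9.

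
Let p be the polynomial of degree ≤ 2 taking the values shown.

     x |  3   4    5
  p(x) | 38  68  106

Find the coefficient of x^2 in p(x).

4

Write p(x) = ax^2 + bx + c. Substituting each data point gives a linear system:
  9a + 3b + c = 38
  16a + 4b + c = 68
  25a + 5b + c = 106
Solving the system yields a = 4, b = 2, c = -4.
So p(x) = 4x^2 + 2x - 4.
The leading coefficient is 4.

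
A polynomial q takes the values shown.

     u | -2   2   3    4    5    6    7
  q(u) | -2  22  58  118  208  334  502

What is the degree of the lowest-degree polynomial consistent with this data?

3

Divided differences on the nodes -2, 2, 3, 4, 5, 6, 7:
  order 0: -2  22  58  118  208  334  502
  order 1: 6  36  60  90  126  168
  order 2: 6  12  15  18  21
  order 3: 1  1  1  1
  order 4: 0  0  0
  order 5: 0  0
  order 6: 0
The order-3 divided differences are all 1 (nonzero) and every higher order vanishes, so the data lies on a polynomial of degree exactly 3.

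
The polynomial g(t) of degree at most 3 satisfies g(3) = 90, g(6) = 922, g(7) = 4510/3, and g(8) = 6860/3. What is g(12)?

Using the Lagrange interpolation formula with nodes 3, 6, 7, 8:
  L_0(t) = (t - 6)(t - 7)(t - 8) / -60
  L_1(t) = (t - 3)(t - 7)(t - 8) / 6
  L_2(t) = (t - 3)(t - 6)(t - 8) / -4
  L_3(t) = (t - 3)(t - 6)(t - 7) / 10
Then g(t) = 90·L_0(t) + 922·L_1(t) + 4510/3·L_2(t) + 6860/3·L_3(t).
Expanding and collecting terms gives g(t) = 5t³ - 4t² - (5/3)t - 4.
Evaluating at t = 12: g(12) = 8040.

8040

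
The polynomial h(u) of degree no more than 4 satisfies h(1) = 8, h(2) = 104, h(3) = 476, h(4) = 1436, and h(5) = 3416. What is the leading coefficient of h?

Write h(u) = au^4 + bu^3 + cu^2 + du + e. Substituting each data point gives a linear system:
  a + b + c + d + e = 8
  16a + 8b + 4c + 2d + e = 104
  81a + 27b + 9c + 3d + e = 476
  256a + 64b + 16c + 4d + e = 1436
  625a + 125b + 25c + 5d + e = 3416
Solving the system yields a = 5, b = 2, c = 1, d = 4, e = -4.
So h(u) = 5u^4 + 2u^3 + u^2 + 4u - 4.
The leading coefficient is 5.

5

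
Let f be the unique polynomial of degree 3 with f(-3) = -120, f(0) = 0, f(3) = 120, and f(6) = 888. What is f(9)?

Write f(u) = au^3 + bu^2 + cu + d. Substituting each data point gives a linear system:
  -27a + 9b - 3c + d = -120
  d = 0
  27a + 9b + 3c + d = 120
  216a + 36b + 6c + d = 888
Solving the system yields a = 4, b = 0, c = 4, d = 0.
So f(u) = 4u^3 + 4u.
Then f(9) = 2952.

2952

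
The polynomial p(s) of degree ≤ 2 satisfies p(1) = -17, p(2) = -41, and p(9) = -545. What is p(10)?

-665

Using the Lagrange interpolation formula with nodes 1, 2, 9:
  L_0(s) = (s - 2)(s - 9) / 8
  L_1(s) = (s - 1)(s - 9) / -7
  L_2(s) = (s - 1)(s - 2) / 56
Then p(s) = -17·L_0(s) - 41·L_1(s) - 545·L_2(s).
Expanding and collecting terms gives p(s) = -6s^2 - 6s - 5.
Evaluating at s = 10: p(10) = -665.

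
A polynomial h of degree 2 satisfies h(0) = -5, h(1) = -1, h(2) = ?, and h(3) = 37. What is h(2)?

13

The 3 known points determine the degree-2 polynomial uniquely.
Write h(t) = at^2 + bt + c. Substituting each data point gives a linear system:
  c = -5
  a + b + c = -1
  9a + 3b + c = 37
Solving the system yields a = 5, b = -1, c = -5.
So h(t) = 5t^2 - t - 5.
Then h(2) = 13.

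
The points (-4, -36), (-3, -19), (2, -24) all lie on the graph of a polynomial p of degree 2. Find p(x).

p(x) = -3x^2 - 4x - 4

Write p(x) = ax^2 + bx + c. Substituting each data point gives a linear system:
  16a - 4b + c = -36
  9a - 3b + c = -19
  4a + 2b + c = -24
Solving the system yields a = -3, b = -4, c = -4.
So p(x) = -3x² - 4x - 4.
Check: p(-3) = -19. ✓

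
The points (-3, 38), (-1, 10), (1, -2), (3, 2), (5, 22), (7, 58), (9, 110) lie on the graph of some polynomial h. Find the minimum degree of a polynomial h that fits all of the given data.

Forward differences of the values at s = -3, -1, 1, 3, 5, 7, 9:
  h  : 38  10  -2  2  22  58  110
  Δ  : -28  -12  4  20  36  52
  Δ^2: 16  16  16  16  16
  Δ^3: 0  0  0  0
  Δ^4: 0  0  0
  Δ^5: 0  0
  Δ^6: 0
The second differences are constant (16) and nonzero, while all higher differences vanish, so the minimal degree is 2.

2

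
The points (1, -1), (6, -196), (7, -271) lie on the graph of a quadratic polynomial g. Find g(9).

-457

Using the Lagrange interpolation formula with nodes 1, 6, 7:
  L_0(u) = (u - 6)(u - 7) / 30
  L_1(u) = (u - 1)(u - 7) / -5
  L_2(u) = (u - 1)(u - 6) / 6
Then g(u) = -1·L_0(u) - 196·L_1(u) - 271·L_2(u).
Expanding and collecting terms gives g(u) = -6u^2 + 3u + 2.
Evaluating at u = 9: g(9) = -457.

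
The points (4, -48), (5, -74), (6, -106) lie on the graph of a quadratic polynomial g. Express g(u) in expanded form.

Using the Lagrange interpolation formula with nodes 4, 5, 6:
  L_0(u) = (u - 5)(u - 6) / 2
  L_1(u) = (u - 4)(u - 6) / -1
  L_2(u) = (u - 4)(u - 5) / 2
Then g(u) = -48·L_0(u) - 74·L_1(u) - 106·L_2(u).
Expanding and collecting terms gives g(u) = -3u² + u - 4.
Check: g(4) = -48. ✓

g(u) = -3u^2 + u - 4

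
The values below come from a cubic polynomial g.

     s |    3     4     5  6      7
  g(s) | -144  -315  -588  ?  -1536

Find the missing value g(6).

-987

On equispaced nodes a degree-3 polynomial has vanishing fourth forward difference, so
  g(3) - 4·g(4) + 6·g(5) - 4·g(6) + g(7) = 0.
Substituting the known values and solving for g(6):
  -4·g(6) = 3948
  g(6) = -987.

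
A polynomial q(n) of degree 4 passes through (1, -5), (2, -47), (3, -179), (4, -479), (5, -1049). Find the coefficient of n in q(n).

Write q(n) = an^4 + bn^3 + cn^2 + dn + e. Substituting each data point gives a linear system:
  a + b + c + d + e = -5
  16a + 8b + 4c + 2d + e = -47
  81a + 27b + 9c + 3d + e = -179
  256a + 64b + 16c + 4d + e = -479
  625a + 125b + 25c + 5d + e = -1049
Solving the system yields a = -1, b = -3, c = -2, d = 0, e = 1.
So q(n) = -n⁴ - 3n³ - 2n² + 1.
The coefficient of n is 0.

0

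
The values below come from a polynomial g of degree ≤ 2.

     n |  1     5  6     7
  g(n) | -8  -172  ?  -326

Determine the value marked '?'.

-243

The 3 known points determine the degree-2 polynomial uniquely.
Write g(n) = an^2 + bn + c. Substituting each data point gives a linear system:
  a + b + c = -8
  25a + 5b + c = -172
  49a + 7b + c = -326
Solving the system yields a = -6, b = -5, c = 3.
So g(n) = -6n^2 - 5n + 3.
Then g(6) = -243.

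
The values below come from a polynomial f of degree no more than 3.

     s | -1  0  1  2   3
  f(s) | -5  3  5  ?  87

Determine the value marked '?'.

25

On equispaced nodes a degree-3 polynomial has vanishing fourth forward difference, so
  f(-1) - 4·f(0) + 6·f(1) - 4·f(2) + f(3) = 0.
Substituting the known values and solving for f(2):
  -4·f(2) = -100
  f(2) = 25.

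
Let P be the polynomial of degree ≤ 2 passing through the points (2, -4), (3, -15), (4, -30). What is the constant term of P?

6

Write P(s) = as^2 + bs + c. Substituting each data point gives a linear system:
  4a + 2b + c = -4
  9a + 3b + c = -15
  16a + 4b + c = -30
Solving the system yields a = -2, b = -1, c = 6.
So P(s) = -2s^2 - s + 6.
The constant term is 6.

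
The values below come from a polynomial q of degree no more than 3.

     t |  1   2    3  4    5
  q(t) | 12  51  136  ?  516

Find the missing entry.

285

The 4 known points determine the degree-3 polynomial uniquely.
Write q(t) = at^3 + bt^2 + ct + d. Substituting each data point gives a linear system:
  a + b + c + d = 12
  8a + 4b + 2c + d = 51
  27a + 9b + 3c + d = 136
  125a + 25b + 5c + d = 516
Solving the system yields a = 3, b = 5, c = 3, d = 1.
So q(t) = 3t^3 + 5t^2 + 3t + 1.
Then q(4) = 285.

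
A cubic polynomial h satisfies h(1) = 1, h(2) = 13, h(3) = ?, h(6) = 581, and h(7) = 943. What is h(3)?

59

The 4 known points determine the degree-3 polynomial uniquely.
Write h(u) = au^3 + bu^2 + cu + d. Substituting each data point gives a linear system:
  a + b + c + d = 1
  8a + 4b + 2c + d = 13
  216a + 36b + 6c + d = 581
  343a + 49b + 7c + d = 943
Solving the system yields a = 3, b = -1, c = -6, d = 5.
So h(u) = 3u^3 - u^2 - 6u + 5.
Then h(3) = 59.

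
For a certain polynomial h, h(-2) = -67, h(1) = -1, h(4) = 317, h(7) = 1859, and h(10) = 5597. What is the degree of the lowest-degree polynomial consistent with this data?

Forward differences of the values at n = -2, 1, 4, 7, 10:
  h  : -67  -1  317  1859  5597
  Δ  : 66  318  1542  3738
  Δ^2: 252  1224  2196
  Δ^3: 972  972
  Δ^4: 0
The third differences are constant (972) and nonzero, while all higher differences vanish, so the minimal degree is 3.

3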